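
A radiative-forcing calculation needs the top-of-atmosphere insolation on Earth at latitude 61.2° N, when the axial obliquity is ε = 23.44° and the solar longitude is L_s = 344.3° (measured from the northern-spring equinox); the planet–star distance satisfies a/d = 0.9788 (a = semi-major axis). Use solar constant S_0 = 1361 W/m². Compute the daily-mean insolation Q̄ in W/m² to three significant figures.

Q̄ ≈ 141 W/m²

Solar declination: sin δ = sin ε · sin L_s = sin 23.44° × sin 344.3° = -0.10764, so δ = -6.179°.
cos h₀ = −tan(+61.2°) tan(-6.179°) = 0.1969, h₀ = 1.3726 rad.
Bracket: h₀ sin ϕ sin δ + cos ϕ cos δ sin h₀ = 1.3726×0.87631×-0.10764 + 0.48175×0.99419×0.98041 = -0.129472 + 0.469568 = 0.340096.
Inverse-square distance factor (a/d)² = 0.9788² = 0.958049.
Q̄ = (S_0/π) × 0.958049 × [bracket] = (1361/π) × 0.958049 × 0.340096 = 141.2 W/m².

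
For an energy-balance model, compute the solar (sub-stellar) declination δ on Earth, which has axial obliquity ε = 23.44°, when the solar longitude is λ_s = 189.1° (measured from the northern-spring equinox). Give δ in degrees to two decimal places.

sin δ = sin ε · sin λ_s = sin 23.44° × sin 189.1° = -0.062913.
δ = arcsin(-0.062913) = -3.61°.

δ = -3.61°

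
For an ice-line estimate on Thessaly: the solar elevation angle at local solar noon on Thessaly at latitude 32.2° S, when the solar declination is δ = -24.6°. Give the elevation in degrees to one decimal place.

At local noon the hour angle is zero, so the zenith angle equals |φ − δ| = |-32.2° − (-24.600°)| = 7.600°.
Elevation = 90° − 7.600° = 82.4°.

82.4°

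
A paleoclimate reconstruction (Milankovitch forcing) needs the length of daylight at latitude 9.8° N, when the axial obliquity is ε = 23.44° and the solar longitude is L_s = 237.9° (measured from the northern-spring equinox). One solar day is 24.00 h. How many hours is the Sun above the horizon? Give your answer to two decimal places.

11.53 h

Solar declination: sin δ = sin ε · sin L_s = sin 23.44° × sin 237.9° = -0.33698, so δ = -19.693°.
cos h₀ = −tan ϕ · tan δ = −tan(+9.8°) × tan(-19.693°) = 0.0618, so h₀ = 1.5089 rad = 86.46°.
Daylight = 2h₀/(2π) × 24.00 h = (1.5089/π) × 24.00 = 11.53 h.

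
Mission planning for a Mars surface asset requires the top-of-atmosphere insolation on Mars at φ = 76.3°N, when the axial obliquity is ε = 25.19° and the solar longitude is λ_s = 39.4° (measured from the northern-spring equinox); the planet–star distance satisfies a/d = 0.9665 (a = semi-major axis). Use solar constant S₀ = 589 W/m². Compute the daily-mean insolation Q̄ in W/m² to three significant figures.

Q̄ ≈ 144 W/m²

Solar declination: sin δ = sin ε · sin λ_s = sin 25.19° × sin 39.4° = 0.27015, so δ = +15.673°.
cos H₀ = −tan(+76.3°) tan(+15.673°) = -1.1510 ≤ −1 ⇒ polar day, H₀ = π.
Bracket: H₀ sin φ sin δ + cos φ cos δ sin H₀ = 3.1416×0.97155×0.27015 + 0.23684×0.96282×0.00000 = 0.824558 + 0.000000 = 0.824558.
Inverse-square distance factor (a/d)² = 0.9665² = 0.934122.
Q̄ = (S₀/π) × 0.934122 × [bracket] = (589/π) × 0.934122 × 0.824558 = 144.4 W/m².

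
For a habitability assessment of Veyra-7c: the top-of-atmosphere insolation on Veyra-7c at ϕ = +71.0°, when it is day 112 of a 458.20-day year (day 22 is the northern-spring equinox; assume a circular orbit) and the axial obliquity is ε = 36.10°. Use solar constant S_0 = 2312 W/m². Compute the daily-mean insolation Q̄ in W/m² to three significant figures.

Q̄ ≈ 1.22e+03 W/m²

Solar longitude: L_s = 360° × (112 − 22)/458.20 = 70.711°.
sin δ = sin 36.10° × sin 70.711° = 0.55612, so δ = +33.788°.
cos h₀ = −tan(+71.0°) tan(+33.788°) = -1.9433 ≤ −1 ⇒ polar day, h₀ = π.
Bracket: h₀ sin ϕ sin δ + cos ϕ cos δ sin h₀ = 3.1416×0.94552×0.55612 + 0.32557×0.83110×0.00000 = 1.651924 + 0.000000 = 1.651924.
Q̄ = (S_0/π) × [bracket] = (2312/π) × 1.651924 = 1216 W/m².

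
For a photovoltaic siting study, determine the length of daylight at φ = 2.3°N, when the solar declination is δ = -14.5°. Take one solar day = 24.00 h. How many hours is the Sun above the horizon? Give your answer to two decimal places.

cos H₀ = −tan φ · tan δ = −tan(+2.3°) × tan(-14.500°) = 0.0104, so H₀ = 1.5604 rad = 89.40°.
Daylight = 2H₀/(2π) × 24.00 h = (1.5604/π) × 24.00 = 11.92 h.

11.92 h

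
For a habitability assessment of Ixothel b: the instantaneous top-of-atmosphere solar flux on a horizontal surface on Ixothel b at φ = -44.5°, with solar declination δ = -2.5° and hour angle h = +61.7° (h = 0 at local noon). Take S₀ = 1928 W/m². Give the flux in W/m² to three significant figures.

710 W/m²

cos θ_z = sin φ sin δ + cos φ cos δ cos h = 0.030573 + 0.337822 = 0.368395.
Flux = S₀ · cos θ_z = 1928 × 0.368395 = 710.3 W/m².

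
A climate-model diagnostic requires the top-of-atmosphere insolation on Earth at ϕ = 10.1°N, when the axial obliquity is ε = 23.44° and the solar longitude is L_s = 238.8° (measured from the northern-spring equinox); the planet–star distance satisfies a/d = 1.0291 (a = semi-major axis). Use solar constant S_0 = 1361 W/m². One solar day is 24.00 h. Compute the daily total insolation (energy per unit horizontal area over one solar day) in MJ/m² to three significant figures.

33.1 MJ/m²

Solar declination: sin δ = sin ε · sin L_s = sin 23.44° × sin 238.8° = -0.34025, so δ = -19.892°.
cos h₀ = −tan(+10.1°) tan(-19.892°) = 0.0645, h₀ = 1.5063 rad.
Bracket: h₀ sin ϕ sin δ + cos ϕ cos δ sin h₀ = 1.5063×0.17537×-0.34025 + 0.98450×0.94033×0.99792 = -0.089880 + 0.923829 = 0.833949.
Inverse-square distance factor (a/d)² = 1.0291² = 1.059047.
Q̄ = (S_0/π) × 1.059047 × [bracket] = (1361/π) × 1.059047 × 0.833949 = 382.62 W/m².
Daily total = Q̄ × 24.00 h × 3600 s/h = 382.62 × 24.00 × 3600 / 10⁶ = 33.06 MJ/m².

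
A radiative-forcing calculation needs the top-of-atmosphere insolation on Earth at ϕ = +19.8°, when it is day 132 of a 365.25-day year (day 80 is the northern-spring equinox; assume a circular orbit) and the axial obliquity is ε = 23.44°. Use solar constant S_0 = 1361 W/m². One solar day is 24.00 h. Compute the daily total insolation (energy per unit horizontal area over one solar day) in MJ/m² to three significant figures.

Solar longitude: L_s = 360° × (132 − 80)/365.25 = 51.253°.
sin δ = sin 23.44° × sin 51.253° = 0.31024, so δ = +18.074°.
cos h₀ = −tan(+19.8°) tan(+18.074°) = -0.1175, h₀ = 1.6886 rad.
Bracket: h₀ sin ϕ sin δ + cos ϕ cos δ sin h₀ = 1.6886×0.33874×0.31024 + 0.94088×0.95066×0.99307 = 0.177456 + 0.888258 = 1.065714.
Q̄ = (S_0/π) × [bracket] = (1361/π) × 1.065714 = 461.69 W/m².
Daily total = Q̄ × 24.00 h × 3600 s/h = 461.69 × 24.00 × 3600 / 10⁶ = 39.89 MJ/m².

39.9 MJ/m²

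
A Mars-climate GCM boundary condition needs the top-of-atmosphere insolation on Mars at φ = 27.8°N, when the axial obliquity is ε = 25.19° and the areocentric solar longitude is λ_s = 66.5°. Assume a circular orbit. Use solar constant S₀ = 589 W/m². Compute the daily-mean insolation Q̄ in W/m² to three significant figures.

Q̄ ≈ 210 W/m²

sin δ = sin 25.19° × sin 66.5° = 0.39032, so δ = +22.974°.
cos H₀ = −tan(+27.8°) tan(+22.974°) = -0.2235, H₀ = 1.7962 rad.
Bracket: H₀ sin φ sin δ + cos φ cos δ sin H₀ = 1.7962×0.46639×0.39032 + 0.88458×0.92068×0.97470 = 0.326983 + 0.793810 = 1.120793.
Q̄ = (S₀/π) × [bracket] = (589/π) × 1.120793 = 210.1 W/m².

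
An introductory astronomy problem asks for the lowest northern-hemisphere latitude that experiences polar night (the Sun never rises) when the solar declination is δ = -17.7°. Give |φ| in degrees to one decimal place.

|φ| = 72.3°

Polar night requires cos H₀ = −tan φ tan δ ≥ 1, i.e. tan φ tan δ ≤ −1.
The boundary is |tan φ| · |tan δ| = 1, so |φ| = 90° − |δ| = 90° − 17.7° = 72.3° in the northern hemisphere.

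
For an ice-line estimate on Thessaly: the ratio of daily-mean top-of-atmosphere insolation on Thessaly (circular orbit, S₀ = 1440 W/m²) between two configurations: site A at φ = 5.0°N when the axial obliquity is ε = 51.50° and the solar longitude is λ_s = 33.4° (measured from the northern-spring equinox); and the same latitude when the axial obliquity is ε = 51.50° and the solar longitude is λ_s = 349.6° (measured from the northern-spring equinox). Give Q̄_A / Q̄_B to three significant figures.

Q̄_A / Q̄_B ≈ 0.992

— Configuration A (φ=+5.0°):
Solar declination: sin δ = sin ε · sin λ_s = sin 51.50° × sin 33.4° = 0.43081, so δ = +25.519°.
cos H₀ = −tan(+5.0°) tan(+25.519°) = -0.0418, H₀ = 1.6126 rad.
Bracket: H₀ sin φ sin δ + cos φ cos δ sin H₀ = 1.6126×0.08716×0.43081 + 0.99619×0.90244×0.99913 = 0.060552 + 0.898220 = 0.958772.
Q̄ = (S₀/π) × [bracket] = (1440/π) × 0.958772 = 439.47 W/m².
— Configuration B (φ=+5.0°):
Solar declination: sin δ = sin ε · sin λ_s = sin 51.50° × sin 349.6° = -0.14128, so δ = -8.122°.
cos H₀ = −tan(+5.0°) tan(-8.122°) = 0.0125, H₀ = 1.5583 rad.
Bracket: H₀ sin φ sin δ + cos φ cos δ sin H₀ = 1.5583×0.08716×-0.14128 + 0.99619×0.98997×0.99992 = -0.019189 + 0.986119 = 0.966930.
Q̄ = (S₀/π) × [bracket] = (1440/π) × 0.966930 = 443.21 W/m².
Ratio Q̄_A / Q̄_B = 439.47 / 443.21 = 0.9916.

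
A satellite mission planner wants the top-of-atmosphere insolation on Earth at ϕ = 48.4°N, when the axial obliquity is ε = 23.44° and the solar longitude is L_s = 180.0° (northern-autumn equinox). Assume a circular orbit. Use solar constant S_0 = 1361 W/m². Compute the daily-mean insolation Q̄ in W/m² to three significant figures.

Solar declination: sin δ = sin ε · sin L_s = sin 23.44° × sin 180.0° = 0.00000, so δ = +0.000°.
cos h₀ = −tan(+48.4°) tan(+0.000°) = -0.0000, h₀ = 1.5708 rad.
Bracket: h₀ sin ϕ sin δ + cos ϕ cos δ sin h₀ = 1.5708×0.74780×0.00000 + 0.66393×1.00000×1.00000 = 0.000000 + 0.663930 = 0.663930.
Q̄ = (S_0/π) × [bracket] = (1361/π) × 0.663930 = 287.6 W/m².

Q̄ ≈ 288 W/m²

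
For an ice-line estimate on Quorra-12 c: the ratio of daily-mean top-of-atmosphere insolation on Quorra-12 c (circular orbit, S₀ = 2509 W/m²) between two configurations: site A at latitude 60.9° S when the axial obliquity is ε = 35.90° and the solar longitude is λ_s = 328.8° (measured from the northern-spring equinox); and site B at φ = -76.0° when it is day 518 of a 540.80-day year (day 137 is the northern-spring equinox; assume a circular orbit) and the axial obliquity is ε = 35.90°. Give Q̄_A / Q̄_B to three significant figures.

— Configuration A (φ=-60.9°):
Solar declination: sin δ = sin ε · sin λ_s = sin 35.90° × sin 328.8° = -0.30376, so δ = -17.683°.
cos H₀ = −tan(-60.9°) tan(-17.683°) = -0.5728, H₀ = 2.1807 rad.
Bracket: H₀ sin φ sin δ + cos φ cos δ sin H₀ = 2.1807×-0.87377×-0.30376 + 0.48634×0.95275×0.81969 = 0.578793 + 0.379812 = 0.958605.
Q̄ = (S₀/π) × [bracket] = (2509/π) × 0.958605 = 765.58 W/m².
— Configuration B (φ=-76.0°):
Solar longitude: λ_s = 360° × (518 − 137)/540.80 = 253.624°.
sin δ = sin 35.90° × sin 253.624° = -0.56259, so δ = -34.235°.
cos H₀ = −tan(-76.0°) tan(-34.235°) = -2.7293 ≤ −1 ⇒ polar day, H₀ = π.
Bracket: H₀ sin φ sin δ + cos φ cos δ sin H₀ = 3.1416×-0.97030×-0.56259 + 0.24192×0.82674×0.00000 = 1.714940 + 0.000000 = 1.714940.
Q̄ = (S₀/π) × [bracket] = (2509/π) × 1.714940 = 1369.6 W/m².
Ratio Q̄_A / Q̄_B = 765.58 / 1369.6 = 0.5590.

Q̄_A / Q̄_B ≈ 0.559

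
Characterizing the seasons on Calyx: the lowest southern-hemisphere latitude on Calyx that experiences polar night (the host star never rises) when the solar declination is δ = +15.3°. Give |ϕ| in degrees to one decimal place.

|ϕ| = 74.7°

Polar night requires cos h₀ = −tan ϕ tan δ ≥ 1, i.e. tan ϕ tan δ ≤ −1.
The boundary is |tan ϕ| · |tan δ| = 1, so |ϕ| = 90° − |δ| = 90° − 15.3° = 74.7° in the southern hemisphere.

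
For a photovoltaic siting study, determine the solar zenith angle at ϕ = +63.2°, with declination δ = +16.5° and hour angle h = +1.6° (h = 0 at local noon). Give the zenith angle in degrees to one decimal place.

cos θ_z = sin ϕ sin δ + cos ϕ cos δ cos h = 0.253508 + 0.432142 = 0.685650.
θ_z = arccos(0.685650) = 46.7°.

θ_z = 46.7°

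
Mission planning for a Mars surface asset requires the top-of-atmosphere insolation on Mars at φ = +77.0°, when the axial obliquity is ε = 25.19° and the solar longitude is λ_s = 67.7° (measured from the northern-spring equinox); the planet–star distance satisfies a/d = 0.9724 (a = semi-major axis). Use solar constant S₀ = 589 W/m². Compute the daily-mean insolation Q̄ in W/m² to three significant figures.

Q̄ ≈ 214 W/m²

Solar declination: sin δ = sin ε · sin λ_s = sin 25.19° × sin 67.7° = 0.39379, so δ = +23.190°.
cos H₀ = −tan(+77.0°) tan(+23.190°) = -1.8556 ≤ −1 ⇒ polar day, H₀ = π.
Bracket: H₀ sin φ sin δ + cos φ cos δ sin H₀ = 3.1416×0.97437×0.39379 + 0.22495×0.91920×0.00000 = 1.205423 + 0.000000 = 1.205423.
Inverse-square distance factor (a/d)² = 0.9724² = 0.945562.
Q̄ = (S₀/π) × 0.945562 × [bracket] = (589/π) × 0.945562 × 1.205423 = 213.7 W/m².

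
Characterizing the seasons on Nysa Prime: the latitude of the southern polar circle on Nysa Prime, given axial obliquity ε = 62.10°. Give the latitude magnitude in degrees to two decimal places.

The polar circle is the lowest latitude that experiences at least one full rotation of continuous darkness at the northern-summer solstice; it lies at |ϕ| = 90° − ε = 90° − 62.10° = 27.90°.

27.90°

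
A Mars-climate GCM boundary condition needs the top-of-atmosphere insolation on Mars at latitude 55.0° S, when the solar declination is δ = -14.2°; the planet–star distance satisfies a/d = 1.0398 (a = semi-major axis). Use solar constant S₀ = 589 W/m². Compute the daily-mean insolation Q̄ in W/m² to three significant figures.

cos H₀ = −tan(-55.0°) tan(-14.200°) = -0.3614, H₀ = 1.9405 rad.
Bracket: H₀ sin φ sin δ + cos φ cos δ sin H₀ = 1.9405×-0.81915×-0.24531 + 0.57358×0.96945×0.93242 = 0.389935 + 0.518479 = 0.908414.
Inverse-square distance factor (a/d)² = 1.0398² = 1.081184.
Q̄ = (S₀/π) × 1.081184 × [bracket] = (589/π) × 1.081184 × 0.908414 = 184.1 W/m².

Q̄ ≈ 184 W/m²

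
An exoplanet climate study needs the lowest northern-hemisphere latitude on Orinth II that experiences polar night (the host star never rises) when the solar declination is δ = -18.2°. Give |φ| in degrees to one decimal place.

Polar night requires cos H₀ = −tan φ tan δ ≥ 1, i.e. tan φ tan δ ≤ −1.
The boundary is |tan φ| · |tan δ| = 1, so |φ| = 90° − |δ| = 90° − 18.2° = 71.8° in the northern hemisphere.

|φ| = 71.8°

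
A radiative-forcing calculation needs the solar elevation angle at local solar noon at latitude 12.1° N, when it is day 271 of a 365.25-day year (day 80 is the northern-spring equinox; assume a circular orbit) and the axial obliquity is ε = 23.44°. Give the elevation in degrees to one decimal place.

74.6°

Solar longitude: λ_s = 360° × (271 − 80)/365.25 = 188.255°.
sin δ = sin 23.44° × sin 188.255° = -0.05711, so δ = -3.274°.
At local noon the hour angle is zero, so the zenith angle equals |φ − δ| = |+12.1° − (-3.274°)| = 15.374°.
Elevation = 90° − 15.374° = 74.6°.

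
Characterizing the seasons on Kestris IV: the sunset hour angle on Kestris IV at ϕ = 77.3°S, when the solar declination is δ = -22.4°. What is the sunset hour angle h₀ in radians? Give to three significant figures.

h₀ = 3.14 rad

Sunrise equation: cos h₀ = −tan ϕ · tan δ = -1.8289 ≤ −1, so the host star never sets (polar day) and h₀ = π.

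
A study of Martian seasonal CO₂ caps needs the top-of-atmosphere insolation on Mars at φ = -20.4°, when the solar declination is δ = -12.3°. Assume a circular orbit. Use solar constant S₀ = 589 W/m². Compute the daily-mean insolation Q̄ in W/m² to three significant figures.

Q̄ ≈ 194 W/m²

cos H₀ = −tan(-20.4°) tan(-12.300°) = -0.0811, H₀ = 1.6520 rad.
Bracket: H₀ sin φ sin δ + cos φ cos δ sin H₀ = 1.6520×-0.34857×-0.21303 + 0.93728×0.97705×0.99671 = 0.122671 + 0.912757 = 1.035428.
Q̄ = (S₀/π) × [bracket] = (589/π) × 1.035428 = 194.1 W/m².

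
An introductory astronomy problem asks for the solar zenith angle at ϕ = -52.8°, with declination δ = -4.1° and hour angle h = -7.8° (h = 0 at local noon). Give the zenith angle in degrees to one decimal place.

cos θ_z = sin ϕ sin δ + cos ϕ cos δ cos h = 0.056950 + 0.597472 = 0.654422.
θ_z = arccos(0.654422) = 49.1°.

θ_z = 49.1°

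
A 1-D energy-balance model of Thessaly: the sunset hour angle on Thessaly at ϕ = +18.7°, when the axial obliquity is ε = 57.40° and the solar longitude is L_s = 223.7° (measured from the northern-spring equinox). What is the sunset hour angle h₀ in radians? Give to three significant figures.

h₀ = 1.33 rad

Solar declination: sin δ = sin ε · sin L_s = sin 57.40° × sin 223.7° = -0.58204, so δ = -35.594°.
cos h₀ = −tan ϕ · tan δ = −tan(+18.7°) × tan(-35.594°) = 0.2423, so h₀ = 1.3261 rad = 75.98°.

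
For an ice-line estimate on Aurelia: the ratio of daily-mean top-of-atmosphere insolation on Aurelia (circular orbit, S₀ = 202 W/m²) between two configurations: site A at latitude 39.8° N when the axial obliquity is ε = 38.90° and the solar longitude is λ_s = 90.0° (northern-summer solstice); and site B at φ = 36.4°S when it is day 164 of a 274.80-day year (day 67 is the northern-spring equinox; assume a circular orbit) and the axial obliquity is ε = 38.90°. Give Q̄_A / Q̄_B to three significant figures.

Q̄_A / Q̄_B ≈ 4.66

— Configuration A (φ=+39.8°):
Solar declination: sin δ = sin ε · sin λ_s = sin 38.90° × sin 90.0° = 0.62796, so δ = +38.900°.
cos H₀ = −tan(+39.8°) tan(+38.900°) = -0.6723, H₀ = 2.3081 rad.
Bracket: H₀ sin φ sin δ + cos φ cos δ sin H₀ = 2.3081×0.64011×0.62796 + 0.76828×0.77824×0.74029 = 0.927772 + 0.442624 = 1.370396.
Q̄ = (S₀/π) × [bracket] = (202/π) × 1.370396 = 88.115 W/m².
— Configuration B (φ=-36.4°):
Solar longitude: λ_s = 360° × (164 − 67)/274.80 = 127.074°.
sin δ = sin 38.90° × sin 127.074° = 0.50102, so δ = +30.068°.
cos H₀ = −tan(-36.4°) tan(+30.068°) = 0.4268, H₀ = 1.1298 rad.
Bracket: H₀ sin φ sin δ + cos φ cos δ sin H₀ = 1.1298×-0.59342×0.50102 + 0.80489×0.86543×0.90434 = -0.335907 + 0.629941 = 0.294034.
Q̄ = (S₀/π) × [bracket] = (202/π) × 0.294034 = 18.906 W/m².
Ratio Q̄_A / Q̄_B = 88.115 / 18.906 = 4.661.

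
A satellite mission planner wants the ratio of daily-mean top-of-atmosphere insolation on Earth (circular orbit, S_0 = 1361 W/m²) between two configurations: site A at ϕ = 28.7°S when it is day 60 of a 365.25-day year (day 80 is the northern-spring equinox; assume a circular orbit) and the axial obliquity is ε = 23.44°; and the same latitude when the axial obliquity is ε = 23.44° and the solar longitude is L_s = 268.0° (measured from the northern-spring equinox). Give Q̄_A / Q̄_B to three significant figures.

— Configuration A (ϕ=-28.7°):
Solar longitude: L_s = 360° × (60 − 80)/365.25 = -19.713°, i.e. -19.713° + 360° = 340.287°.
sin δ = sin 23.44° × sin 340.287° = -0.13417, so δ = -7.711°.
cos h₀ = −tan(-28.7°) tan(-7.711°) = -0.0741, h₀ = 1.6450 rad.
Bracket: h₀ sin ϕ sin δ + cos ϕ cos δ sin h₀ = 1.6450×-0.48022×-0.13417 + 0.87715×0.99096×0.99725 = 0.105989 + 0.866830 = 0.972819.
Q̄ = (S_0/π) × [bracket] = (1361/π) × 0.972819 = 421.44 W/m².
— Configuration B (ϕ=-28.7°):
Solar declination: sin δ = sin ε · sin L_s = sin 23.44° × sin 268.0° = -0.39755, so δ = -23.425°.
cos h₀ = −tan(-28.7°) tan(-23.425°) = -0.2372, h₀ = 1.8103 rad.
Bracket: h₀ sin ϕ sin δ + cos ϕ cos δ sin h₀ = 1.8103×-0.48022×-0.39755 + 0.87715×0.91758×0.97146 = 0.345607 + 0.781885 = 1.127492.
Q̄ = (S_0/π) × [bracket] = (1361/π) × 1.127492 = 488.45 W/m².
Ratio Q̄_A / Q̄_B = 421.44 / 488.45 = 0.8628.

Q̄_A / Q̄_B ≈ 0.863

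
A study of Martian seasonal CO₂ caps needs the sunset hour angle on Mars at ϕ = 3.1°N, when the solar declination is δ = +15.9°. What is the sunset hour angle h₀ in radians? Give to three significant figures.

h₀ = 1.59 rad

cos h₀ = −tan ϕ · tan δ = −tan(+3.1°) × tan(+15.900°) = -0.0154, so h₀ = 1.5862 rad = 90.88°.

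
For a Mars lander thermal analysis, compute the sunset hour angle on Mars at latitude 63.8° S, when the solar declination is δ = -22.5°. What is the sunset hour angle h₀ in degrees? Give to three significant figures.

h₀ = 147°

cos h₀ = −tan ϕ · tan δ = −tan(-63.8°) × tan(-22.500°) = -0.8418, so h₀ = 2.5714 rad = 147.33°.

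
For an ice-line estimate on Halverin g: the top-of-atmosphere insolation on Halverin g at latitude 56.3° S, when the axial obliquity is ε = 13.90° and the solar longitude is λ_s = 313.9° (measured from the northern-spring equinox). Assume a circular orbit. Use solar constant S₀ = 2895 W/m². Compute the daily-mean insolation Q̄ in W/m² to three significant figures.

Solar declination: sin δ = sin ε · sin λ_s = sin 13.90° × sin 313.9° = -0.17310, so δ = -9.968°.
cos H₀ = −tan(-56.3°) tan(-9.968°) = -0.2635, H₀ = 1.8375 rad.
Bracket: H₀ sin φ sin δ + cos φ cos δ sin H₀ = 1.8375×-0.83195×-0.17310 + 0.55484×0.98490×0.96465 = 0.264619 + 0.527144 = 0.791763.
Q̄ = (S₀/π) × [bracket] = (2895/π) × 0.791763 = 729.6 W/m².

Q̄ ≈ 730 W/m²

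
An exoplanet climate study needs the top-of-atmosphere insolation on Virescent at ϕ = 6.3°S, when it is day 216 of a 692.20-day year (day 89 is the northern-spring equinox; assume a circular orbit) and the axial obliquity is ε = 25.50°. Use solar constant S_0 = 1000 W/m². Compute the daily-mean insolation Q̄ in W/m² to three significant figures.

Solar longitude: L_s = 360° × (216 − 89)/692.20 = 66.050°.
sin δ = sin 25.50° × sin 66.050° = 0.39344, so δ = +23.169°.
cos h₀ = −tan(-6.3°) tan(+23.169°) = 0.0472, h₀ = 1.5235 rad.
Bracket: h₀ sin ϕ sin δ + cos ϕ cos δ sin h₀ = 1.5235×-0.10973×0.39344 + 0.99396×0.91935×0.99888 = -0.065773 + 0.912774 = 0.847001.
Q̄ = (S_0/π) × [bracket] = (1000/π) × 0.847001 = 269.6 W/m².

Q̄ ≈ 270 W/m²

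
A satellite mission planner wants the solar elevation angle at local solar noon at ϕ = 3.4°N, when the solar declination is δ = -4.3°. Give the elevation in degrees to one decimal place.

At local noon the hour angle is zero, so the zenith angle equals |ϕ − δ| = |+3.4° − (-4.300°)| = 7.700°.
Elevation = 90° − 7.700° = 82.3°.

82.3°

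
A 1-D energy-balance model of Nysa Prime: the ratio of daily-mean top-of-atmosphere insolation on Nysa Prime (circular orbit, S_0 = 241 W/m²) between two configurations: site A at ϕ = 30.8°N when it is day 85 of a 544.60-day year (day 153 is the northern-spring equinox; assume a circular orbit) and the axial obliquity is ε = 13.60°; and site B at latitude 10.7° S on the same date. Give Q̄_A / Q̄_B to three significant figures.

— Configuration A (ϕ=+30.8°):
Solar longitude: L_s = 360° × (85 − 153)/544.60 = -44.950°, i.e. -44.950° + 360° = 315.050°.
sin δ = sin 13.60° × sin 315.050° = -0.16613, so δ = -9.563°.
cos h₀ = −tan(+30.8°) tan(-9.563°) = 0.1004, h₀ = 1.4702 rad.
Bracket: h₀ sin ϕ sin δ + cos ϕ cos δ sin h₀ = 1.4702×0.51204×-0.16613 + 0.85896×0.98610×0.99494 = -0.125063 + 0.842735 = 0.717672.
Q̄ = (S_0/π) × [bracket] = (241/π) × 0.717672 = 55.055 W/m².
— Configuration B (ϕ=-10.7°):
cos h₀ = −tan(-10.7°) tan(-9.563°) = -0.0318, h₀ = 1.6026 rad.
Bracket: h₀ sin ϕ sin δ + cos ϕ cos δ sin h₀ = 1.6026×-0.18567×-0.16613 + 0.98261×0.98610×0.99949 = 0.049433 + 0.968458 = 1.017891.
Q̄ = (S_0/π) × [bracket] = (241/π) × 1.017891 = 78.085 W/m².
Ratio Q̄_A / Q̄_B = 55.055 / 78.085 = 0.7051.

Q̄_A / Q̄_B ≈ 0.705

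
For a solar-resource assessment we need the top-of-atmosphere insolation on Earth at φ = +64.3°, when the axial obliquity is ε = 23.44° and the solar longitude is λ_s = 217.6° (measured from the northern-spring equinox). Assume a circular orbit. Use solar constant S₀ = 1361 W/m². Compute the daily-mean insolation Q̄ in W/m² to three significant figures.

Solar declination: sin δ = sin ε · sin λ_s = sin 23.44° × sin 217.6° = -0.24271, so δ = -14.046°.
cos H₀ = −tan(+64.3°) tan(-14.046°) = 0.5199, H₀ = 1.0241 rad.
Bracket: H₀ sin φ sin δ + cos φ cos δ sin H₀ = 1.0241×0.90108×-0.24271 + 0.43366×0.97010×0.85425 = -0.223972 + 0.359377 = 0.135405.
Q̄ = (S₀/π) × [bracket] = (1361/π) × 0.135405 = 58.66 W/m².

Q̄ ≈ 58.7 W/m²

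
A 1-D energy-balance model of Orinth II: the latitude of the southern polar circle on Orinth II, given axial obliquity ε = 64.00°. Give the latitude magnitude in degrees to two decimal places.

The polar circle is the lowest latitude that experiences at least one full rotation of continuous darkness at the northern-summer solstice; it lies at |φ| = 90° − ε = 90° − 64.00° = 26.00°.

26.00°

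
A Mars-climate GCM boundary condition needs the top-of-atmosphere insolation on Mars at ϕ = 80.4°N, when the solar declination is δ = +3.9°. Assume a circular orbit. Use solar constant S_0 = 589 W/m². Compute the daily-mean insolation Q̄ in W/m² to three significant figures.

Q̄ ≈ 53.5 W/m²

cos h₀ = −tan(+80.4°) tan(+3.900°) = -0.4031, h₀ = 1.9857 rad.
Bracket: h₀ sin ϕ sin δ + cos ϕ cos δ sin h₀ = 1.9857×0.98600×0.06802 + 0.16677×0.99768×0.91517 = 0.133176 + 0.152269 = 0.285445.
Q̄ = (S_0/π) × [bracket] = (589/π) × 0.285445 = 53.52 W/m².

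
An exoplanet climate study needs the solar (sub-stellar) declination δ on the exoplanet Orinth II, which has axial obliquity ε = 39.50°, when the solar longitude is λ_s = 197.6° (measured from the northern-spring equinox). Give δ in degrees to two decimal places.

δ = -11.09°

sin δ = sin ε · sin λ_s = sin 39.50° × sin 197.6° = -0.192331.
δ = arcsin(-0.192331) = -11.09°.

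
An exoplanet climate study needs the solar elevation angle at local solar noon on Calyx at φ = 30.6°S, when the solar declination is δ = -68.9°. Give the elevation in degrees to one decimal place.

At local noon the hour angle is zero, so the zenith angle equals |φ − δ| = |-30.6° − (-68.900°)| = 38.300°.
Elevation = 90° − 38.300° = 51.7°.

51.7°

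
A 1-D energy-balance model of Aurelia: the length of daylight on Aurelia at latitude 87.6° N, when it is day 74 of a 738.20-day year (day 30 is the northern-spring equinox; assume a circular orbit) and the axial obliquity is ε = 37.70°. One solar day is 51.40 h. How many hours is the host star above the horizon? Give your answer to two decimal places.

Solar longitude: λ_s = 360° × (74 − 30)/738.20 = 21.458°.
sin δ = sin 37.70° × sin 21.458° = 0.22370, so δ = +12.927°.
Sunrise equation: cos H₀ = −tan φ · tan δ = -5.4762 ≤ −1, so the host star never sets (polar day) and H₀ = π.
Daylight = 2H₀/(2π) × 51.40 h = (3.1416/π) × 51.40 = 51.40 h.

51.40 h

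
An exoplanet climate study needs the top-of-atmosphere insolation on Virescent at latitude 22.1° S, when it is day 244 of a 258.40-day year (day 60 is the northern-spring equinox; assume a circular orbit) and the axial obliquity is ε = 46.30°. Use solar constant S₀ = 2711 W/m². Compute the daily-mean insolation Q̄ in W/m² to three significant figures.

Solar longitude: λ_s = 360° × (244 − 60)/258.40 = 256.347°.
sin δ = sin 46.30° × sin 256.347° = -0.70254, so δ = -44.631°.
cos H₀ = −tan(-22.1°) tan(-44.631°) = -0.4009, H₀ = 1.9833 rad.
Bracket: H₀ sin φ sin δ + cos φ cos δ sin H₀ = 1.9833×-0.37622×-0.70254 + 0.92653×0.71165×0.91614 = 0.524205 + 0.604071 = 1.128276.
Q̄ = (S₀/π) × [bracket] = (2711/π) × 1.128276 = 973.6 W/m².

Q̄ ≈ 974 W/m²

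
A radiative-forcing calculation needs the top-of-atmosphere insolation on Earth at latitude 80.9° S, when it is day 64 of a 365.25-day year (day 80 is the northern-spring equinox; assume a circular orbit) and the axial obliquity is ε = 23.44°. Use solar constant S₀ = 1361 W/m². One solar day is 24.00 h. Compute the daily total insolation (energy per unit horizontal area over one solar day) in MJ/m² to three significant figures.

Solar longitude: λ_s = 360° × (64 − 80)/365.25 = -15.770°, i.e. -15.770° + 360° = 344.230°.
sin δ = sin 23.44° × sin 344.230° = -0.10811, so δ = -6.206°.
cos H₀ = −tan(-80.9°) tan(-6.206°) = -0.6789, H₀ = 2.3171 rad.
Bracket: H₀ sin φ sin δ + cos φ cos δ sin H₀ = 2.3171×-0.98741×-0.10811 + 0.15816×0.99414×0.73420 = 0.247348 + 0.115441 = 0.362789.
Q̄ = (S₀/π) × [bracket] = (1361/π) × 0.362789 = 157.17 W/m².
Daily total = Q̄ × 24.00 h × 3600 s/h = 157.17 × 24.00 × 3600 / 10⁶ = 13.58 MJ/m².

13.6 MJ/m²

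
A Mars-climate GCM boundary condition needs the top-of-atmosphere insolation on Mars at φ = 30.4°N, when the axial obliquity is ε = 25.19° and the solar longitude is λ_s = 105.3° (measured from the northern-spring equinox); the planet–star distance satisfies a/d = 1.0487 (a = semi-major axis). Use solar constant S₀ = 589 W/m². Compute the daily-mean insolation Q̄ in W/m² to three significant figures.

Solar declination: sin δ = sin ε · sin λ_s = sin 25.19° × sin 105.3° = 0.41054, so δ = +24.239°.
cos H₀ = −tan(+30.4°) tan(+24.239°) = -0.2641, H₀ = 1.8381 rad.
Bracket: H₀ sin φ sin δ + cos φ cos δ sin H₀ = 1.8381×0.50603×0.41054 + 0.86251×0.91184×0.96448 = 0.381857 + 0.758536 = 1.140393.
Inverse-square distance factor (a/d)² = 1.0487² = 1.099772.
Q̄ = (S₀/π) × 1.099772 × [bracket] = (589/π) × 1.099772 × 1.140393 = 235.1 W/m².

Q̄ ≈ 235 W/m²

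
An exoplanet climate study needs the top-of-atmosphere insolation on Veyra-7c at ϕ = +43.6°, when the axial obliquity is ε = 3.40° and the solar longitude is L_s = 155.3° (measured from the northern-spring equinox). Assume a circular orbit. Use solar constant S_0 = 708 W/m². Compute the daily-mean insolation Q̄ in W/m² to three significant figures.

Q̄ ≈ 169 W/m²

Solar declination: sin δ = sin ε · sin L_s = sin 3.40° × sin 155.3° = 0.02478, so δ = +1.420°.
cos h₀ = −tan(+43.6°) tan(+1.420°) = -0.0236, h₀ = 1.5944 rad.
Bracket: h₀ sin ϕ sin δ + cos ϕ cos δ sin h₀ = 1.5944×0.68962×0.02478 + 0.72417×0.99969×0.99972 = 0.027246 + 0.723743 = 0.750989.
Q̄ = (S_0/π) × [bracket] = (708/π) × 0.750989 = 169.2 W/m².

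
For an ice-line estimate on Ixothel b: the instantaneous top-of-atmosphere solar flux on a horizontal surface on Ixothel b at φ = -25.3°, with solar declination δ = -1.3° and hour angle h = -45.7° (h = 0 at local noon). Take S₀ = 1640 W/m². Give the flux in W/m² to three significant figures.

cos θ_z = sin φ sin δ + cos φ cos δ cos h = 0.009696 + 0.631263 = 0.640959.
Flux = S₀ · cos θ_z = 1640 × 0.640959 = 1051 W/m².

1.05e+03 W/m²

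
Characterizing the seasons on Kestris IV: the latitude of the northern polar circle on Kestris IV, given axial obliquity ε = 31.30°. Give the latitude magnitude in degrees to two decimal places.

The polar circle is the lowest latitude that experiences at least one full rotation of continuous daylight at the northern-summer solstice; it lies at |φ| = 90° − ε = 90° − 31.30° = 58.70°.

58.70°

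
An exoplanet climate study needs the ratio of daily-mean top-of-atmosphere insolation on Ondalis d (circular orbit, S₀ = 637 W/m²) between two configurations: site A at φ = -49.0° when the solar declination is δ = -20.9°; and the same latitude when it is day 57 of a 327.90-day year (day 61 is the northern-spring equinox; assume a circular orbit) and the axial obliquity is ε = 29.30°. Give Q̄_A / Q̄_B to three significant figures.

Q̄_A / Q̄_B ≈ 1.56

— Configuration A (φ=-49.0°):
cos H₀ = −tan(-49.0°) tan(-20.900°) = -0.4393, H₀ = 2.0256 rad.
Bracket: H₀ sin φ sin δ + cos φ cos δ sin H₀ = 2.0256×-0.75471×-0.35674 + 0.65606×0.93420×0.89835 = 0.545363 + 0.550591 = 1.095954.
Q̄ = (S₀/π) × [bracket] = (637/π) × 1.095954 = 222.22 W/m².
— Configuration B (φ=-49.0°):
Solar longitude: λ_s = 360° × (57 − 61)/327.90 = -4.392°, i.e. -4.392° + 360° = 355.608°.
sin δ = sin 29.30° × sin 355.608° = -0.03747, so δ = -2.148°.
cos H₀ = −tan(-49.0°) tan(-2.148°) = -0.0431, H₀ = 1.6139 rad.
Bracket: H₀ sin φ sin δ + cos φ cos δ sin H₀ = 1.6139×-0.75471×-0.03747 + 0.65606×0.99930×0.99907 = 0.045639 + 0.654991 = 0.700630.
Q̄ = (S₀/π) × [bracket] = (637/π) × 0.700630 = 142.06 W/m².
Ratio Q̄_A / Q̄_B = 222.22 / 142.06 = 1.564.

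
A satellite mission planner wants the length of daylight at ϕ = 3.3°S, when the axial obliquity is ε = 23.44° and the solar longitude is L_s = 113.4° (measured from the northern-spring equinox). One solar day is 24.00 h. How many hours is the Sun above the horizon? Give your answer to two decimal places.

Solar declination: sin δ = sin ε · sin L_s = sin 23.44° × sin 113.4° = 0.36507, so δ = +21.412°.
cos h₀ = −tan ϕ · tan δ = −tan(-3.3°) × tan(+21.412°) = 0.0226, so h₀ = 1.5482 rad = 88.70°.
Daylight = 2h₀/(2π) × 24.00 h = (1.5482/π) × 24.00 = 11.83 h.

11.83 h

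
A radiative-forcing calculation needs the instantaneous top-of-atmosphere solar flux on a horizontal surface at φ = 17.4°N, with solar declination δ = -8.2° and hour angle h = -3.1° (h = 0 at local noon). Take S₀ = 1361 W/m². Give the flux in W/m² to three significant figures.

1.23e+03 W/m²

cos θ_z = sin φ sin δ + cos φ cos δ cos h = -0.042652 + 0.943102 = 0.900450.
Flux = S₀ · cos θ_z = 1361 × 0.900450 = 1226 W/m².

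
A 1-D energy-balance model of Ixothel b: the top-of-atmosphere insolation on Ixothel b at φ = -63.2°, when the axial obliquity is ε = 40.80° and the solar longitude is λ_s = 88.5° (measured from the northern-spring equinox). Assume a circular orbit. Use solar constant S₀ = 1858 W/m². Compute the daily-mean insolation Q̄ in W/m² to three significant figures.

Q̄ ≈ 0.00 W/m²

Solar declination: sin δ = sin ε · sin λ_s = sin 40.80° × sin 88.5° = 0.65320, so δ = +40.783°.
cos H₀ = −tan(-63.2°) tan(+40.783°) = 1.7078 ≥ 1 ⇒ polar night, H₀ = 0 and Q̄ = 0.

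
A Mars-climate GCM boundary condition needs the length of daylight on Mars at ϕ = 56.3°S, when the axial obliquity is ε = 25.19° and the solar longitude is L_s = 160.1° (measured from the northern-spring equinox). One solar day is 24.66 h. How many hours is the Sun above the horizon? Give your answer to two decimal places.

Solar declination: sin δ = sin ε · sin L_s = sin 25.19° × sin 160.1° = 0.14487, so δ = +8.330°.
cos h₀ = −tan ϕ · tan δ = −tan(-56.3°) × tan(+8.330°) = 0.2195, so h₀ = 1.3494 rad = 77.32°.
Daylight = 2h₀/(2π) × 24.66 h = (1.3494/π) × 24.66 = 10.59 h.

10.59 h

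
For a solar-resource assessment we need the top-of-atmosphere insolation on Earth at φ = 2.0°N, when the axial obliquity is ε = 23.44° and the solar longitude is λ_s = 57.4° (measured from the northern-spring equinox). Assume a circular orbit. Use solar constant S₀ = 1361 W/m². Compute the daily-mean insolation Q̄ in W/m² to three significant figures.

Solar declination: sin δ = sin ε · sin λ_s = sin 23.44° × sin 57.4° = 0.33512, so δ = +19.580°.
cos H₀ = −tan(+2.0°) tan(+19.580°) = -0.0124, H₀ = 1.5832 rad.
Bracket: H₀ sin φ sin δ + cos φ cos δ sin H₀ = 1.5832×0.03490×0.33512 + 0.99939×0.94218×0.99992 = 0.018517 + 0.941530 = 0.960047.
Q̄ = (S₀/π) × [bracket] = (1361/π) × 0.960047 = 415.9 W/m².

Q̄ ≈ 416 W/m²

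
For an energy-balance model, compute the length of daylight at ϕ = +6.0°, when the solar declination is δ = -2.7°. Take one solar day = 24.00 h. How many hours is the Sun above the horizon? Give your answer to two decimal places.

cos h₀ = −tan ϕ · tan δ = −tan(+6.0°) × tan(-2.700°) = 0.0050, so h₀ = 1.5658 rad = 89.72°.
Daylight = 2h₀/(2π) × 24.00 h = (1.5658/π) × 24.00 = 11.96 h.

11.96 h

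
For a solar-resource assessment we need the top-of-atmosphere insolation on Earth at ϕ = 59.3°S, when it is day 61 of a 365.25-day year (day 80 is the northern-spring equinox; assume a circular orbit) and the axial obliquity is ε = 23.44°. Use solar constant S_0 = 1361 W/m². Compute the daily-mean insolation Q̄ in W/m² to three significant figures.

Solar longitude: L_s = 360° × (61 − 80)/365.25 = -18.727°, i.e. -18.727° + 360° = 341.273°.
sin δ = sin 23.44° × sin 341.273° = -0.12771, so δ = -7.337°.
cos h₀ = −tan(-59.3°) tan(-7.337°) = -0.2169, h₀ = 1.7894 rad.
Bracket: h₀ sin ϕ sin δ + cos ϕ cos δ sin h₀ = 1.7894×-0.85985×-0.12771 + 0.51054×0.99181×0.97620 = 0.196497 + 0.494307 = 0.690804.
Q̄ = (S_0/π) × [bracket] = (1361/π) × 0.690804 = 299.3 W/m².

Q̄ ≈ 299 W/m²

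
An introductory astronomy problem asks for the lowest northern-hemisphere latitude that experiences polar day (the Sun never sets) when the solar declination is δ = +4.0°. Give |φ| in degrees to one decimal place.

Polar day requires cos H₀ = −tan φ tan δ ≤ −1, i.e. tan φ tan δ ≥ 1.
The boundary is |tan φ| · |tan δ| = 1, so |φ| = 90° − |δ| = 90° − 4.0° = 86.0° in the northern hemisphere.

|φ| = 86.0°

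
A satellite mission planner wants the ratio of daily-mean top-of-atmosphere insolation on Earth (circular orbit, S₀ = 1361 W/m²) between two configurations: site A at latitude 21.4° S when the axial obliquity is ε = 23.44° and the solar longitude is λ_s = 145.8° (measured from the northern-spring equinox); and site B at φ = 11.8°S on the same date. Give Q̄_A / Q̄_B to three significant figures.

Q̄_A / Q̄_B ≈ 0.886

— Configuration A (φ=-21.4°):
Solar declination: sin δ = sin ε · sin λ_s = sin 23.44° × sin 145.8° = 0.22359, so δ = +12.920°.
cos H₀ = −tan(-21.4°) tan(+12.920°) = 0.0899, H₀ = 1.4808 rad.
Bracket: H₀ sin φ sin δ + cos φ cos δ sin H₀ = 1.4808×-0.36488×0.22359 + 0.93106×0.97468×0.99595 = -0.120809 + 0.903810 = 0.783001.
Q̄ = (S₀/π) × [bracket] = (1361/π) × 0.783001 = 339.21 W/m².
— Configuration B (φ=-11.8°):
cos H₀ = −tan(-11.8°) tan(+12.920°) = 0.0479, H₀ = 1.5229 rad.
Bracket: H₀ sin φ sin δ + cos φ cos δ sin H₀ = 1.5229×-0.20450×0.22359 + 0.97887×0.97468×0.99885 = -0.069633 + 0.952988 = 0.883355.
Q̄ = (S₀/π) × [bracket] = (1361/π) × 0.883355 = 382.69 W/m².
Ratio Q̄_A / Q̄_B = 339.21 / 382.69 = 0.8864.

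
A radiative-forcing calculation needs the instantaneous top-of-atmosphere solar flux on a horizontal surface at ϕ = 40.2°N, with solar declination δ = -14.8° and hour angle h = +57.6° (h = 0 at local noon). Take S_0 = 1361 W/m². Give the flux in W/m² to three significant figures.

cos θ_z = sin ϕ sin δ + cos ϕ cos δ cos h = -0.164879 + 0.395684 = 0.230805.
Flux = S_0 · cos θ_z = 1361 × 0.230805 = 314.1 W/m².

314 W/m²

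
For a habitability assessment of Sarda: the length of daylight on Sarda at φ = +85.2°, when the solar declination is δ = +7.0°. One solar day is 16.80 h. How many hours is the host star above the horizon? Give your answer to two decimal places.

Sunrise equation: cos H₀ = −tan φ · tan δ = -1.4622 ≤ −1, so the host star never sets (polar day) and H₀ = π.
Daylight = 2H₀/(2π) × 16.80 h = (3.1416/π) × 16.80 = 16.80 h.

16.80 h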